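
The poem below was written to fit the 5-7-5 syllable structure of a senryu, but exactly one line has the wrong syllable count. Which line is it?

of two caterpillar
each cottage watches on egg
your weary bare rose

The first line

Line 1: "of two caterpillar": 1+1+4 = 6 (expected 5)
Line 2: "each cottage watches on egg": 1+2+2+1+1 = 7 ✓
Line 3: "your weary bare rose": 1+2+1+1 = 5 ✓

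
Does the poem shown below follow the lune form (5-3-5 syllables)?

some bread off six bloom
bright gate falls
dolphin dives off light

Line 1: some (1), bread (1), off (1), six (1), bloom (1) → 5 ✓
Line 2: bright (1), gate (1), falls (1) → 3 ✓
Line 3: dolphin (2), dives (1), off (1), light (1) → 5 ✓

Yes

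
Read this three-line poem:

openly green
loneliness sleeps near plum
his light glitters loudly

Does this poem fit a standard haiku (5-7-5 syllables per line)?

No

Line 1: "openly green": 3+1 = 4 (expected 5)
Line 2: "loneliness sleeps near plum": 3+1+1+1 = 6 (expected 7)
Line 3: "his light glitters loudly": 1+1+2+2 = 6 (expected 5)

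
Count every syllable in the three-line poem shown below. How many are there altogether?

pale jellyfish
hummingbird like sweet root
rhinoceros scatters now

17

Line 1: pale (1), jellyfish (3) → 4
Line 2: hummingbird (3), like (1), sweet (1), root (1) → 6
Line 3: rhinoceros (4), scatters (2), now (1) → 7
Total: 4 + 6 + 7 = 17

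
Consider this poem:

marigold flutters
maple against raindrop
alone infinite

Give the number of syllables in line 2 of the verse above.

6

Line 2: "maple against raindrop": 2+2+2 = 6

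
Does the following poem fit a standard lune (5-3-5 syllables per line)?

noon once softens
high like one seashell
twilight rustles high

Line 1: "noon once softens": 1+1+2 = 4 (expected 5)
Line 2: "high like one seashell": 1+1+1+2 = 5 (expected 3)
Line 3: "twilight rustles high": 2+2+1 = 5 ✓

No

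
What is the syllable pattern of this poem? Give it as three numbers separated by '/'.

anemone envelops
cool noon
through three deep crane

Line 1: anemone (4), envelops (3) → 7
Line 2: cool (1), noon (1) → 2
Line 3: through (1), three (1), deep (1), crane (1) → 4

7/2/4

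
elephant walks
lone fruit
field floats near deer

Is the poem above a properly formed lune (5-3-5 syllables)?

No

Line 1: elephant(3) + walks(1) = 4 (expected 5)
Line 2: lone(1) + fruit(1) = 2 (expected 3)
Line 3: field(1) + floats(1) + near(1) + deer(1) = 4 (expected 5)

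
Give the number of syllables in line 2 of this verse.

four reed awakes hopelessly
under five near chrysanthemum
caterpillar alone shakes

Line 2: under(2) + five(1) + near(1) + chrysanthemum(4) = 8

8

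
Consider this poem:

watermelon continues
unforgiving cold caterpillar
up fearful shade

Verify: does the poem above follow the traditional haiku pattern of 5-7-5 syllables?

No

Line 1: watermelon (4), continues (3) → 7 (expected 5)
Line 2: unforgiving (4), cold (1), caterpillar (4) → 9 (expected 7)
Line 3: up (1), fearful (2), shade (1) → 4 (expected 5)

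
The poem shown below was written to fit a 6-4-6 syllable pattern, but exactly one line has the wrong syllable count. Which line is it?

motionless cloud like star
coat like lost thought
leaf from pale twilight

Line 1: motionless (3), cloud (1), like (1), star (1) → 6 ✓
Line 2: coat (1), like (1), lost (1), thought (1) → 4 ✓
Line 3: leaf (1), from (1), pale (1), twilight (2) → 5 (expected 6)

Line 3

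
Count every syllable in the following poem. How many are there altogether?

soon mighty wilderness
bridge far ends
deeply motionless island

16

Line 1: soon(1) + mighty(2) + wilderness(3) = 6
Line 2: bridge(1) + far(1) + ends(1) = 3
Line 3: deeply(2) + motionless(3) + island(2) = 7
Total: 6 + 3 + 7 = 16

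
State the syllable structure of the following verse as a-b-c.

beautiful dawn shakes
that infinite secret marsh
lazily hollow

5-7-5

Line 1: beautiful (3), dawn (1), shakes (1) → 5
Line 2: that (1), infinite (3), secret (2), marsh (1) → 7
Line 3: lazily (3), hollow (2) → 5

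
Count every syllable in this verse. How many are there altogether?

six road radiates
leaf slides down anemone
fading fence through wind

Line 1: "six road radiates": 1+1+3 = 5
Line 2: "leaf slides down anemone": 1+1+1+4 = 7
Line 3: "fading fence through wind": 2+1+1+1 = 5
Total: 5 + 7 + 5 = 17

17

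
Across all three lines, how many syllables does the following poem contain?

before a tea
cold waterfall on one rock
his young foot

14

Line 1: before (2), a (1), tea (1) → 4
Line 2: cold (1), waterfall (3), on (1), one (1), rock (1) → 7
Line 3: his (1), young (1), foot (1) → 3
Total: 4 + 7 + 3 = 14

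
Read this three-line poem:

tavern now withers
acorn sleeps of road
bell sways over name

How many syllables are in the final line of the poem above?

The final line: "bell sways over name": 1+1+2+1 = 5

5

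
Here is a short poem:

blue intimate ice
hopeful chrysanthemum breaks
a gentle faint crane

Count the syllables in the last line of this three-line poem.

The last line: a(1) + gentle(2) + faint(1) + crane(1) = 5

5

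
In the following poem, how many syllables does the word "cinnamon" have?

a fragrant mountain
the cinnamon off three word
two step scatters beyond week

"cinnamon" has 3 syllables.

3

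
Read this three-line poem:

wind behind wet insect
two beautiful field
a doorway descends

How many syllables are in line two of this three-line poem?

5

Line two: two(1) + beautiful(3) + field(1) = 5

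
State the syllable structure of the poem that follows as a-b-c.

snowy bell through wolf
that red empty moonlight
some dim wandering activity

5-6-9

Line 1: "snowy bell through wolf": 2+1+1+1 = 5
Line 2: "that red empty moonlight": 1+1+2+2 = 6
Line 3: "some dim wandering activity": 1+1+3+4 = 9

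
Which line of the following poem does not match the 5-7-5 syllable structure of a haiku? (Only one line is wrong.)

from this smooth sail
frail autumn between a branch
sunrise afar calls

The first line

Line 1: from(1) + this(1) + smooth(1) + sail(1) = 4 (expected 5)
Line 2: frail(1) + autumn(2) + between(2) + a(1) + branch(1) = 7 ✓
Line 3: sunrise(2) + afar(2) + calls(1) = 5 ✓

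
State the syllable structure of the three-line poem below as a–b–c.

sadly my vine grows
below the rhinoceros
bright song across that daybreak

5–7–7

Line 1: sadly (2), my (1), vine (1), grows (1) → 5
Line 2: below (2), the (1), rhinoceros (4) → 7
Line 3: bright (1), song (1), across (2), that (1), daybreak (2) → 7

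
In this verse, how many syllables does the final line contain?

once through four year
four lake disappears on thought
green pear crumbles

The final line: green (1), pear (1), crumbles (2) → 4

4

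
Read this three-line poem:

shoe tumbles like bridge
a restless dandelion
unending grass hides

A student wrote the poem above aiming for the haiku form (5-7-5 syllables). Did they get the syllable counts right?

Line 1: shoe (1), tumbles (2), like (1), bridge (1) → 5 ✓
Line 2: a (1), restless (2), dandelion (4) → 7 ✓
Line 3: unending (3), grass (1), hides (1) → 5 ✓

Yes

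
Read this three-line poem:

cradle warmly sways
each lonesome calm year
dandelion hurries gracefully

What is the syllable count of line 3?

Line 3: dandelion(4) + hurries(2) + gracefully(3) = 9

9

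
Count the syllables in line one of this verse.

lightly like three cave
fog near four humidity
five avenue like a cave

5

Line one: lightly(2) + like(1) + three(1) + cave(1) = 5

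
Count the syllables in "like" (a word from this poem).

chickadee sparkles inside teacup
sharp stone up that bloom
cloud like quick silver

1

"like" has 1 syllable.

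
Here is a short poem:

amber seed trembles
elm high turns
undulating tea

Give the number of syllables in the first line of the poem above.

5

The first line: amber(2) + seed(1) + trembles(2) = 5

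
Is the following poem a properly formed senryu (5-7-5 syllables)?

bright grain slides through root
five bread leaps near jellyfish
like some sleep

Line 1: "bright grain slides through root": 1+1+1+1+1 = 5 ✓
Line 2: "five bread leaps near jellyfish": 1+1+1+1+3 = 7 ✓
Line 3: "like some sleep": 1+1+1 = 3 (expected 5)

No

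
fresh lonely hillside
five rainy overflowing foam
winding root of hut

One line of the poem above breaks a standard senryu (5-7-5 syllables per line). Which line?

Line 1: "fresh lonely hillside": 1+2+2 = 5 ✓
Line 2: "five rainy overflowing foam": 1+2+4+1 = 8 (expected 7)
Line 3: "winding root of hut": 2+1+1+1 = 5 ✓

The second line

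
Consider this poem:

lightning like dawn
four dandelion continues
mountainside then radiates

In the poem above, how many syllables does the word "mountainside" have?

"mountainside" has 3 syllables.

3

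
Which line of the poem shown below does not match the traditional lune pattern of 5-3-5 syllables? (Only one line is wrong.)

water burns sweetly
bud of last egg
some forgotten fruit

Line 1: water (2), burns (1), sweetly (2) → 5 ✓
Line 2: bud (1), of (1), last (1), egg (1) → 4 (expected 3)
Line 3: some (1), forgotten (3), fruit (1) → 5 ✓

Line 2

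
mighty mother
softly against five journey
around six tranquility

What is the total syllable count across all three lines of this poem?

Line 1: mighty(2) + mother(2) = 4
Line 2: softly(2) + against(2) + five(1) + journey(2) = 7
Line 3: around(2) + six(1) + tranquility(4) = 7
Total: 4 + 7 + 7 = 18

18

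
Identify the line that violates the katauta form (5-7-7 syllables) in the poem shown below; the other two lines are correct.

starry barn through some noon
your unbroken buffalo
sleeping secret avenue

Line 1: starry (2), barn (1), through (1), some (1), noon (1) → 6 (expected 5)
Line 2: your (1), unbroken (3), buffalo (3) → 7 ✓
Line 3: sleeping (2), secret (2), avenue (3) → 7 ✓

Line 1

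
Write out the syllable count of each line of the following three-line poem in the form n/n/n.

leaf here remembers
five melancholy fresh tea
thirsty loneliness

Line 1: leaf (1), here (1), remembers (3) → 5
Line 2: five (1), melancholy (4), fresh (1), tea (1) → 7
Line 3: thirsty (2), loneliness (3) → 5

5/7/5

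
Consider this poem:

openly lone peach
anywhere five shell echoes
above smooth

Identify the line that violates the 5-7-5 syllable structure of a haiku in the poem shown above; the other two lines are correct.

The third line

Line 1: "openly lone peach": 3+1+1 = 5 ✓
Line 2: "anywhere five shell echoes": 3+1+1+2 = 7 ✓
Line 3: "above smooth": 2+1 = 3 (expected 5)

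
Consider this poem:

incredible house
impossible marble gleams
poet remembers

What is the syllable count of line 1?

Line 1: incredible(4) + house(1) = 5

5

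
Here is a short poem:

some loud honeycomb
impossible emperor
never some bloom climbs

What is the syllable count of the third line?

The third line: never (2), some (1), bloom (1), climbs (1) → 5

5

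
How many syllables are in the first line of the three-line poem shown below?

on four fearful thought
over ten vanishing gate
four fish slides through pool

5

The first line: on(1) + four(1) + fearful(2) + thought(1) = 5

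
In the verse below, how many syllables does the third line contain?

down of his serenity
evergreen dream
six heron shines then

5

The third line: six (1), heron (2), shines (1), then (1) → 5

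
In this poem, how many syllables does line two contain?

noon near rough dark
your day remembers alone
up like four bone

7

Line two: your(1) + day(1) + remembers(3) + alone(2) = 7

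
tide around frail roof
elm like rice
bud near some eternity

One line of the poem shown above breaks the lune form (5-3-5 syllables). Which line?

The third line

Line 1: tide(1) + around(2) + frail(1) + roof(1) = 5 ✓
Line 2: elm(1) + like(1) + rice(1) = 3 ✓
Line 3: bud(1) + near(1) + some(1) + eternity(4) = 7 (expected 5)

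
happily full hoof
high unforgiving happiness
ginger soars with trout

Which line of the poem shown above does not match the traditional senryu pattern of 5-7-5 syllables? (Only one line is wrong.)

The second line

Line 1: "happily full hoof": 3+1+1 = 5 ✓
Line 2: "high unforgiving happiness": 1+4+3 = 8 (expected 7)
Line 3: "ginger soars with trout": 2+1+1+1 = 5 ✓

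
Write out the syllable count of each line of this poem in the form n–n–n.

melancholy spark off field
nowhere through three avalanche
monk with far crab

7–7–4

Line 1: melancholy(4) + spark(1) + off(1) + field(1) = 7
Line 2: nowhere(2) + through(1) + three(1) + avalanche(3) = 7
Line 3: monk(1) + with(1) + far(1) + crab(1) = 4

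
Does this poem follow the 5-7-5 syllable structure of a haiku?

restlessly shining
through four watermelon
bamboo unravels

Line 1: "restlessly shining": 3+2 = 5 ✓
Line 2: "through four watermelon": 1+1+4 = 6 (expected 7)
Line 3: "bamboo unravels": 2+3 = 5 ✓

No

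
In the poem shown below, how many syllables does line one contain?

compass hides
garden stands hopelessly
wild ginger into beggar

3

Line one: compass(2) + hides(1) = 3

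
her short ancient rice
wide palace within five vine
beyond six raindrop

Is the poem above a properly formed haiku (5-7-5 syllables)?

Line 1: her(1) + short(1) + ancient(2) + rice(1) = 5 ✓
Line 2: wide(1) + palace(2) + within(2) + five(1) + vine(1) = 7 ✓
Line 3: beyond(2) + six(1) + raindrop(2) = 5 ✓

Yes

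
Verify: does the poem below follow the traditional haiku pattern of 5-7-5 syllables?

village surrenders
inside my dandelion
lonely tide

Line 1: village (2), surrenders (3) → 5 ✓
Line 2: inside (2), my (1), dandelion (4) → 7 ✓
Line 3: lonely (2), tide (1) → 3 (expected 5)

No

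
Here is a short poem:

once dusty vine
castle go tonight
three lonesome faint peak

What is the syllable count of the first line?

4

The first line: once(1) + dusty(2) + vine(1) = 4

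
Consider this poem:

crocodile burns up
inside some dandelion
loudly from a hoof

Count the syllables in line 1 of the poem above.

Line 1: crocodile (3), burns (1), up (1) → 5

5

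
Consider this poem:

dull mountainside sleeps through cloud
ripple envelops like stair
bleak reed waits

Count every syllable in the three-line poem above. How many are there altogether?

Line 1: dull(1) + mountainside(3) + sleeps(1) + through(1) + cloud(1) = 7
Line 2: ripple(2) + envelops(3) + like(1) + stair(1) = 7
Line 3: bleak(1) + reed(1) + waits(1) = 3
Total: 7 + 7 + 3 = 17

17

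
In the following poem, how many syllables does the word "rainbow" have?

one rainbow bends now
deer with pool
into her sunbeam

"rainbow" has 2 syllables.

2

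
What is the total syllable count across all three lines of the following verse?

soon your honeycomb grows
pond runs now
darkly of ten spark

Line 1: soon (1), your (1), honeycomb (3), grows (1) → 6
Line 2: pond (1), runs (1), now (1) → 3
Line 3: darkly (2), of (1), ten (1), spark (1) → 5
Total: 6 + 3 + 5 = 14

14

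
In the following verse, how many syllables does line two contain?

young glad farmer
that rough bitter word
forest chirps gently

Line two: that (1), rough (1), bitter (2), word (1) → 5

5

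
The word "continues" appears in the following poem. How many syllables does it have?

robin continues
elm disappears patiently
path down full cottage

3

"continues" has 3 syllables.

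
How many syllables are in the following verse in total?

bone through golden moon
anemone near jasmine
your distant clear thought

Line 1: bone(1) + through(1) + golden(2) + moon(1) = 5
Line 2: anemone(4) + near(1) + jasmine(2) = 7
Line 3: your(1) + distant(2) + clear(1) + thought(1) = 5
Total: 5 + 7 + 5 = 17

17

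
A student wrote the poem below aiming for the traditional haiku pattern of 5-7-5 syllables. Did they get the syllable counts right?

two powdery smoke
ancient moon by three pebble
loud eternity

Line 1: two(1) + powdery(3) + smoke(1) = 5 ✓
Line 2: ancient(2) + moon(1) + by(1) + three(1) + pebble(2) = 7 ✓
Line 3: loud(1) + eternity(4) = 5 ✓

Yes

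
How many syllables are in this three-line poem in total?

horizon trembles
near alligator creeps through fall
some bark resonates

18

Line 1: "horizon trembles": 3+2 = 5
Line 2: "near alligator creeps through fall": 1+4+1+1+1 = 8
Line 3: "some bark resonates": 1+1+3 = 5
Total: 5 + 8 + 5 = 18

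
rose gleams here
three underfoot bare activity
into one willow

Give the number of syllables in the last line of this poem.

The last line: "into one willow": 2+1+2 = 5

5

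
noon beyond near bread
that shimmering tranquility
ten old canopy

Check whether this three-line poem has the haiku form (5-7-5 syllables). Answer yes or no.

Line 1: noon (1), beyond (2), near (1), bread (1) → 5 ✓
Line 2: that (1), shimmering (3), tranquility (4) → 8 (expected 7)
Line 3: ten (1), old (1), canopy (3) → 5 ✓

No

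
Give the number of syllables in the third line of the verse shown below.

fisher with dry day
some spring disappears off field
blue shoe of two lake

The third line: "blue shoe of two lake": 1+1+1+1+1 = 5

5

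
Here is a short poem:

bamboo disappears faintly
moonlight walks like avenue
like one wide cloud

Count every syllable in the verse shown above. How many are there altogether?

18

Line 1: bamboo(2) + disappears(3) + faintly(2) = 7
Line 2: moonlight(2) + walks(1) + like(1) + avenue(3) = 7
Line 3: like(1) + one(1) + wide(1) + cloud(1) = 4
Total: 7 + 7 + 4 = 18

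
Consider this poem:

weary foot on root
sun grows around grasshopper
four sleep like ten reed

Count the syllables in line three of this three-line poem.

Line three: four(1) + sleep(1) + like(1) + ten(1) + reed(1) = 5

5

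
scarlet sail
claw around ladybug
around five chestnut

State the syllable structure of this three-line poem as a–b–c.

3–6–5

Line 1: "scarlet sail": 2+1 = 3
Line 2: "claw around ladybug": 1+2+3 = 6
Line 3: "around five chestnut": 2+1+2 = 5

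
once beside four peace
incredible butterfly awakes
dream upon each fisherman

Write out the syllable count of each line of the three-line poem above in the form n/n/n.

5/9/7

Line 1: once (1), beside (2), four (1), peace (1) → 5
Line 2: incredible (4), butterfly (3), awakes (2) → 9
Line 3: dream (1), upon (2), each (1), fisherman (3) → 7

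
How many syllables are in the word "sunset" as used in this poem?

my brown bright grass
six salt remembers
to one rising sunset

2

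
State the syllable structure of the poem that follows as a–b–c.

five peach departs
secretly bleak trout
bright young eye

4–5–3

Line 1: "five peach departs": 1+1+2 = 4
Line 2: "secretly bleak trout": 3+1+1 = 5
Line 3: "bright young eye": 1+1+1 = 3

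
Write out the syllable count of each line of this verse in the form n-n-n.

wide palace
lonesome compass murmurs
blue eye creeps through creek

Line 1: wide(1) + palace(2) = 3
Line 2: lonesome(2) + compass(2) + murmurs(2) = 6
Line 3: blue(1) + eye(1) + creeps(1) + through(1) + creek(1) = 5

3-6-5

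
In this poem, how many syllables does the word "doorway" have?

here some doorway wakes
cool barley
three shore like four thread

2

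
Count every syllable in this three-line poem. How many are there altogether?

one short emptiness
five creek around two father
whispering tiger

Line 1: one (1), short (1), emptiness (3) → 5
Line 2: five (1), creek (1), around (2), two (1), father (2) → 7
Line 3: whispering (3), tiger (2) → 5
Total: 5 + 7 + 5 = 17

17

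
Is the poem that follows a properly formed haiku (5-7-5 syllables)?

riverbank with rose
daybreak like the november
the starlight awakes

Yes

Line 1: riverbank(3) + with(1) + rose(1) = 5 ✓
Line 2: daybreak(2) + like(1) + the(1) + november(3) = 7 ✓
Line 3: the(1) + starlight(2) + awakes(2) = 5 ✓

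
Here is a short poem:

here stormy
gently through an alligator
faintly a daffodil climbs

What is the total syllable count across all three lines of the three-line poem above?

18

Line 1: here(1) + stormy(2) = 3
Line 2: gently(2) + through(1) + an(1) + alligator(4) = 8
Line 3: faintly(2) + a(1) + daffodil(3) + climbs(1) = 7
Total: 3 + 8 + 7 = 18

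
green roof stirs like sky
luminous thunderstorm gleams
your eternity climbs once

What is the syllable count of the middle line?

The middle line: luminous (3), thunderstorm (3), gleams (1) → 7

7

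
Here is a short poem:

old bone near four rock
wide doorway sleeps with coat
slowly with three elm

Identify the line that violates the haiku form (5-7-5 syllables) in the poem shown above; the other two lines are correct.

Line 1: old (1), bone (1), near (1), four (1), rock (1) → 5 ✓
Line 2: wide (1), doorway (2), sleeps (1), with (1), coat (1) → 6 (expected 7)
Line 3: slowly (2), with (1), three (1), elm (1) → 5 ✓

The second line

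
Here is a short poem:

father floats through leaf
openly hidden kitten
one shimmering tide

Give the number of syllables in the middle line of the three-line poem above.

7

The middle line: "openly hidden kitten": 3+2+2 = 7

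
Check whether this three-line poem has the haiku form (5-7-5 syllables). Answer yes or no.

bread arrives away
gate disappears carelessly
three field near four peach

Yes

Line 1: bread (1), arrives (2), away (2) → 5 ✓
Line 2: gate (1), disappears (3), carelessly (3) → 7 ✓
Line 3: three (1), field (1), near (1), four (1), peach (1) → 5 ✓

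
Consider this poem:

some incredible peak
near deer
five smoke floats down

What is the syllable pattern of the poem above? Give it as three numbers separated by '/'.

6/2/4

Line 1: "some incredible peak": 1+4+1 = 6
Line 2: "near deer": 1+1 = 2
Line 3: "five smoke floats down": 1+1+1+1 = 4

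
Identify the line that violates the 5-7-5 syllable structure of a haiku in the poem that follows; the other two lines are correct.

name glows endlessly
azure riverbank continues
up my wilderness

Line 2

Line 1: "name glows endlessly": 1+1+3 = 5 ✓
Line 2: "azure riverbank continues": 2+3+3 = 8 (expected 7)
Line 3: "up my wilderness": 1+1+3 = 5 ✓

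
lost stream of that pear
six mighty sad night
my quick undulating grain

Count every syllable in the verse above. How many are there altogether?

17

Line 1: lost(1) + stream(1) + of(1) + that(1) + pear(1) = 5
Line 2: six(1) + mighty(2) + sad(1) + night(1) = 5
Line 3: my(1) + quick(1) + undulating(4) + grain(1) = 7
Total: 5 + 5 + 7 = 17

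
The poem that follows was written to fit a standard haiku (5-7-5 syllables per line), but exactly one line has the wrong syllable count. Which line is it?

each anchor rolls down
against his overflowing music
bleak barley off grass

The second line

Line 1: each (1), anchor (2), rolls (1), down (1) → 5 ✓
Line 2: against (2), his (1), overflowing (4), music (2) → 9 (expected 7)
Line 3: bleak (1), barley (2), off (1), grass (1) → 5 ✓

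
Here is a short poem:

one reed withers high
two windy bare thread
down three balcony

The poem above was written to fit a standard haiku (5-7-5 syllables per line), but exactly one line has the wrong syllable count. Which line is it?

The second line

Line 1: "one reed withers high": 1+1+2+1 = 5 ✓
Line 2: "two windy bare thread": 1+2+1+1 = 5 (expected 7)
Line 3: "down three balcony": 1+1+3 = 5 ✓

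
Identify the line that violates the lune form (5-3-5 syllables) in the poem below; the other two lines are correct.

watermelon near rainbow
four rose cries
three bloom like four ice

Line 1: "watermelon near rainbow": 4+1+2 = 7 (expected 5)
Line 2: "four rose cries": 1+1+1 = 3 ✓
Line 3: "three bloom like four ice": 1+1+1+1+1 = 5 ✓

Line 1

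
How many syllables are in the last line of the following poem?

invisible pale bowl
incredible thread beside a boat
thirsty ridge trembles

5

The last line: thirsty(2) + ridge(1) + trembles(2) = 5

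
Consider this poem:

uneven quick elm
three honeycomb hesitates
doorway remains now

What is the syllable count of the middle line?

7

The middle line: three (1), honeycomb (3), hesitates (3) → 7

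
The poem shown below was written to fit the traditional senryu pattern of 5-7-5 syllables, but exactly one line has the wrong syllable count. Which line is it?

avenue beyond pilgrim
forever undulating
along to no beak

The first line

Line 1: avenue(3) + beyond(2) + pilgrim(2) = 7 (expected 5)
Line 2: forever(3) + undulating(4) = 7 ✓
Line 3: along(2) + to(1) + no(1) + beak(1) = 5 ✓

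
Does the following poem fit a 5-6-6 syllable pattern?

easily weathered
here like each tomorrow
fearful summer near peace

Yes

Line 1: easily (3), weathered (2) → 5 ✓
Line 2: here (1), like (1), each (1), tomorrow (3) → 6 ✓
Line 3: fearful (2), summer (2), near (1), peace (1) → 6 ✓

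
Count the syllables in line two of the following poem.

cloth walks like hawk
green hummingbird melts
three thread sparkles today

Line two: green (1), hummingbird (3), melts (1) → 5

5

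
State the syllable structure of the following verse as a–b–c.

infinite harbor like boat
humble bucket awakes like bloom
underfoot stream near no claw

7–8–7

Line 1: infinite(3) + harbor(2) + like(1) + boat(1) = 7
Line 2: humble(2) + bucket(2) + awakes(2) + like(1) + bloom(1) = 8
Line 3: underfoot(3) + stream(1) + near(1) + no(1) + claw(1) = 7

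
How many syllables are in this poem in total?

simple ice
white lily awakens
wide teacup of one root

15

Line 1: "simple ice": 2+1 = 3
Line 2: "white lily awakens": 1+2+3 = 6
Line 3: "wide teacup of one root": 1+2+1+1+1 = 6
Total: 3 + 6 + 6 = 15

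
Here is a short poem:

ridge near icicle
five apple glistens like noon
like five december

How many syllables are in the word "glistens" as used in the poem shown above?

2

"glistens" has 2 syllables.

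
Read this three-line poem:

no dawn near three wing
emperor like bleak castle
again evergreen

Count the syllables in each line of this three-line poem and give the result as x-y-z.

Line 1: "no dawn near three wing": 1+1+1+1+1 = 5
Line 2: "emperor like bleak castle": 3+1+1+2 = 7
Line 3: "again evergreen": 2+3 = 5

5-7-5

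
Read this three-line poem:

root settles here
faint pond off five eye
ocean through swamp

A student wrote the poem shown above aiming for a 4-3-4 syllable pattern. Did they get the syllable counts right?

Line 1: root(1) + settles(2) + here(1) = 4 ✓
Line 2: faint(1) + pond(1) + off(1) + five(1) + eye(1) = 5 (expected 3)
Line 3: ocean(2) + through(1) + swamp(1) = 4 ✓

No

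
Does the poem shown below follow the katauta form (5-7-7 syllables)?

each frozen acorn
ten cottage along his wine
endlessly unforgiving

Line 1: each(1) + frozen(2) + acorn(2) = 5 ✓
Line 2: ten(1) + cottage(2) + along(2) + his(1) + wine(1) = 7 ✓
Line 3: endlessly(3) + unforgiving(4) = 7 ✓

Yes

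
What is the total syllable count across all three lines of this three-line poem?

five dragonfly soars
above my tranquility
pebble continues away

Line 1: "five dragonfly soars": 1+3+1 = 5
Line 2: "above my tranquility": 2+1+4 = 7
Line 3: "pebble continues away": 2+3+2 = 7
Total: 5 + 7 + 7 = 19

19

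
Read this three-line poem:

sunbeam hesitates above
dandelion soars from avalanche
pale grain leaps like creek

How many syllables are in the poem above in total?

Line 1: sunbeam (2), hesitates (3), above (2) → 7
Line 2: dandelion (4), soars (1), from (1), avalanche (3) → 9
Line 3: pale (1), grain (1), leaps (1), like (1), creek (1) → 5
Total: 7 + 9 + 5 = 21

21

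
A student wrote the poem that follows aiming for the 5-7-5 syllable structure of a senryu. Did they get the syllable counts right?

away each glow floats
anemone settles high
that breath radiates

Line 1: "away each glow floats": 2+1+1+1 = 5 ✓
Line 2: "anemone settles high": 4+2+1 = 7 ✓
Line 3: "that breath radiates": 1+1+3 = 5 ✓

Yes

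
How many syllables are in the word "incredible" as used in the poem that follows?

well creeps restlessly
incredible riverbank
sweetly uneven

4

"incredible" has 4 syllables.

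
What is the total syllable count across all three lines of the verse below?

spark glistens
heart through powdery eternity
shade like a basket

Line 1: spark (1), glistens (2) → 3
Line 2: heart (1), through (1), powdery (3), eternity (4) → 9
Line 3: shade (1), like (1), a (1), basket (2) → 5
Total: 3 + 9 + 5 = 17

17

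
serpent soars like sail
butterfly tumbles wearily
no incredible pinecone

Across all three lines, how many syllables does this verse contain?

Line 1: serpent(2) + soars(1) + like(1) + sail(1) = 5
Line 2: butterfly(3) + tumbles(2) + wearily(3) = 8
Line 3: no(1) + incredible(4) + pinecone(2) = 7
Total: 5 + 8 + 7 = 20

20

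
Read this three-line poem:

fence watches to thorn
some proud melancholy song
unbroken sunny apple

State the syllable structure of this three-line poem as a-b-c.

5-7-7

Line 1: "fence watches to thorn": 1+2+1+1 = 5
Line 2: "some proud melancholy song": 1+1+4+1 = 7
Line 3: "unbroken sunny apple": 3+2+2 = 7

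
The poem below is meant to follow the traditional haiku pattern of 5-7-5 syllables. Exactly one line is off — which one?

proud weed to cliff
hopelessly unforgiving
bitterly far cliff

The first line

Line 1: "proud weed to cliff": 1+1+1+1 = 4 (expected 5)
Line 2: "hopelessly unforgiving": 3+4 = 7 ✓
Line 3: "bitterly far cliff": 3+1+1 = 5 ✓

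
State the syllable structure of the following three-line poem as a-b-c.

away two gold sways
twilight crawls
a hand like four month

Line 1: "away two gold sways": 2+1+1+1 = 5
Line 2: "twilight crawls": 2+1 = 3
Line 3: "a hand like four month": 1+1+1+1+1 = 5

5-3-5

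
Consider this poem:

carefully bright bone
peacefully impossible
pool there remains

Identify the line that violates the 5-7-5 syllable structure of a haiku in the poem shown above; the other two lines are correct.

The third line

Line 1: "carefully bright bone": 3+1+1 = 5 ✓
Line 2: "peacefully impossible": 3+4 = 7 ✓
Line 3: "pool there remains": 1+1+2 = 4 (expected 5)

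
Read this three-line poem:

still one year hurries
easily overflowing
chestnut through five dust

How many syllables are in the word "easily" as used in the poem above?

3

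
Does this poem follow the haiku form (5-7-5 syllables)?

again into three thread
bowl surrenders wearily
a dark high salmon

No

Line 1: "again into three thread": 2+2+1+1 = 6 (expected 5)
Line 2: "bowl surrenders wearily": 1+3+3 = 7 ✓
Line 3: "a dark high salmon": 1+1+1+2 = 5 ✓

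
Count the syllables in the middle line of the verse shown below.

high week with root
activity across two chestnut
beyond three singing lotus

The middle line: "activity across two chestnut": 4+2+1+2 = 9

9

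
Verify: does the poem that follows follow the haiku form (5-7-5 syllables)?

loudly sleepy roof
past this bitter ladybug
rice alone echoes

Line 1: loudly (2), sleepy (2), roof (1) → 5 ✓
Line 2: past (1), this (1), bitter (2), ladybug (3) → 7 ✓
Line 3: rice (1), alone (2), echoes (2) → 5 ✓

Yes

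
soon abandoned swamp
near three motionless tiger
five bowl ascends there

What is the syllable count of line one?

5

Line one: soon (1), abandoned (3), swamp (1) → 5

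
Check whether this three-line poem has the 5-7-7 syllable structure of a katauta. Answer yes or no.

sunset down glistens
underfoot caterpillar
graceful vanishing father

Line 1: sunset(2) + down(1) + glistens(2) = 5 ✓
Line 2: underfoot(3) + caterpillar(4) = 7 ✓
Line 3: graceful(2) + vanishing(3) + father(2) = 7 ✓

Yes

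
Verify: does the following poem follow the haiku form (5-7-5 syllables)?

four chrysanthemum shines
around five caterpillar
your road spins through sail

No

Line 1: four(1) + chrysanthemum(4) + shines(1) = 6 (expected 5)
Line 2: around(2) + five(1) + caterpillar(4) = 7 ✓
Line 3: your(1) + road(1) + spins(1) + through(1) + sail(1) = 5 ✓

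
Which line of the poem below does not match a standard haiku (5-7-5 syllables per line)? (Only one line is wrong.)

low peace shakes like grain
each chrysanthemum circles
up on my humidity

Line 1: "low peace shakes like grain": 1+1+1+1+1 = 5 ✓
Line 2: "each chrysanthemum circles": 1+4+2 = 7 ✓
Line 3: "up on my humidity": 1+1+1+4 = 7 (expected 5)

The third line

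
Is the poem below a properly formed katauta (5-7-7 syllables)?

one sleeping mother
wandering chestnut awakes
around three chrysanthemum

Yes

Line 1: one (1), sleeping (2), mother (2) → 5 ✓
Line 2: wandering (3), chestnut (2), awakes (2) → 7 ✓
Line 3: around (2), three (1), chrysanthemum (4) → 7 ✓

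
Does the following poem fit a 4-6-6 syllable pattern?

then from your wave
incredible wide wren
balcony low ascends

Yes

Line 1: "then from your wave": 1+1+1+1 = 4 ✓
Line 2: "incredible wide wren": 4+1+1 = 6 ✓
Line 3: "balcony low ascends": 3+1+2 = 6 ✓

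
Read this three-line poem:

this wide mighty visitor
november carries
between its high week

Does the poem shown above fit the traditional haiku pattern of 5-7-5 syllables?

No

Line 1: this (1), wide (1), mighty (2), visitor (3) → 7 (expected 5)
Line 2: november (3), carries (2) → 5 (expected 7)
Line 3: between (2), its (1), high (1), week (1) → 5 ✓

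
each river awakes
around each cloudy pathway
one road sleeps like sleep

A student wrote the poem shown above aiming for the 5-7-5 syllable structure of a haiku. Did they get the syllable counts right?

Line 1: each (1), river (2), awakes (2) → 5 ✓
Line 2: around (2), each (1), cloudy (2), pathway (2) → 7 ✓
Line 3: one (1), road (1), sleeps (1), like (1), sleep (1) → 5 ✓

Yes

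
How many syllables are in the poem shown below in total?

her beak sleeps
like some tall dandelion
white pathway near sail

15

Line 1: her (1), beak (1), sleeps (1) → 3
Line 2: like (1), some (1), tall (1), dandelion (4) → 7
Line 3: white (1), pathway (2), near (1), sail (1) → 5
Total: 3 + 7 + 5 = 15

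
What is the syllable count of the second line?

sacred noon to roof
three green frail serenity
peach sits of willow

The second line: three(1) + green(1) + frail(1) + serenity(4) = 7

7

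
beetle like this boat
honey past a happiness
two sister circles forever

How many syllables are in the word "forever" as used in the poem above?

3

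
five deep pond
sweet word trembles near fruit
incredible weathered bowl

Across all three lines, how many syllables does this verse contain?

16

Line 1: "five deep pond": 1+1+1 = 3
Line 2: "sweet word trembles near fruit": 1+1+2+1+1 = 6
Line 3: "incredible weathered bowl": 4+2+1 = 7
Total: 3 + 6 + 7 = 16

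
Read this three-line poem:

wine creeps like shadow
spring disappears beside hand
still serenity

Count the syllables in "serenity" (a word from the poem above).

4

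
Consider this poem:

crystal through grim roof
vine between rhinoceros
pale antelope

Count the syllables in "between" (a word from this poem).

2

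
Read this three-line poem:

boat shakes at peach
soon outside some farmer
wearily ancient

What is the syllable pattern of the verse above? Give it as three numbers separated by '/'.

4/6/5

Line 1: "boat shakes at peach": 1+1+1+1 = 4
Line 2: "soon outside some farmer": 1+2+1+2 = 6
Line 3: "wearily ancient": 3+2 = 5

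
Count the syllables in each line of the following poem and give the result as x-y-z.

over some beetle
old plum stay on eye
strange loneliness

Line 1: over (2), some (1), beetle (2) → 5
Line 2: old (1), plum (1), stay (1), on (1), eye (1) → 5
Line 3: strange (1), loneliness (3) → 4

5-5-4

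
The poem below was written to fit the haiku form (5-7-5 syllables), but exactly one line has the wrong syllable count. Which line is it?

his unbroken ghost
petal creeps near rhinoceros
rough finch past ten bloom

Line 1: his (1), unbroken (3), ghost (1) → 5 ✓
Line 2: petal (2), creeps (1), near (1), rhinoceros (4) → 8 (expected 7)
Line 3: rough (1), finch (1), past (1), ten (1), bloom (1) → 5 ✓

Line 2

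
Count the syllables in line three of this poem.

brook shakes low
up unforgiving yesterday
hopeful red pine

Line three: "hopeful red pine": 2+1+1 = 4

4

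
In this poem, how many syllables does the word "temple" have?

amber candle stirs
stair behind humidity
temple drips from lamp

2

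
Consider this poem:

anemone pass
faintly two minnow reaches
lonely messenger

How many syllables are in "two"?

1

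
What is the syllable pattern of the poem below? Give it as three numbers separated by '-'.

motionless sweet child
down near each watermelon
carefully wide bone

5-7-5

Line 1: motionless(3) + sweet(1) + child(1) = 5
Line 2: down(1) + near(1) + each(1) + watermelon(4) = 7
Line 3: carefully(3) + wide(1) + bone(1) = 5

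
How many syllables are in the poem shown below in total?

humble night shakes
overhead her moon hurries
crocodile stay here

Line 1: "humble night shakes": 2+1+1 = 4
Line 2: "overhead her moon hurries": 3+1+1+2 = 7
Line 3: "crocodile stay here": 3+1+1 = 5
Total: 4 + 7 + 5 = 16

16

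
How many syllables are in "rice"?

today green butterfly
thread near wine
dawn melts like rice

1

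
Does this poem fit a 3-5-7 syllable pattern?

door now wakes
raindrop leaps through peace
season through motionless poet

Line 1: "door now wakes": 1+1+1 = 3 ✓
Line 2: "raindrop leaps through peace": 2+1+1+1 = 5 ✓
Line 3: "season through motionless poet": 2+1+3+2 = 8 (expected 7)

No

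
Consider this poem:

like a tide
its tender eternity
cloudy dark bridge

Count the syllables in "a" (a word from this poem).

"a" has 1 syllable.

1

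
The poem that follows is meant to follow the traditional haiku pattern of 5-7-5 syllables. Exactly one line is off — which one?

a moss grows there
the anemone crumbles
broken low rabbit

Line 1: a (1), moss (1), grows (1), there (1) → 4 (expected 5)
Line 2: the (1), anemone (4), crumbles (2) → 7 ✓
Line 3: broken (2), low (1), rabbit (2) → 5 ✓

The first line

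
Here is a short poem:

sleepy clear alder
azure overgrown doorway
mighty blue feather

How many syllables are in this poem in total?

17

Line 1: sleepy (2), clear (1), alder (2) → 5
Line 2: azure (2), overgrown (3), doorway (2) → 7
Line 3: mighty (2), blue (1), feather (2) → 5
Total: 5 + 7 + 5 = 17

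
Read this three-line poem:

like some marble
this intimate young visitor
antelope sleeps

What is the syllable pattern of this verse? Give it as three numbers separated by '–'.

4–8–4

Line 1: like (1), some (1), marble (2) → 4
Line 2: this (1), intimate (3), young (1), visitor (3) → 8
Line 3: antelope (3), sleeps (1) → 4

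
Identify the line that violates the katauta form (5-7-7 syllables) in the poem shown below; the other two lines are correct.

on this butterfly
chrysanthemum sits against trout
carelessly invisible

Line 1: on (1), this (1), butterfly (3) → 5 ✓
Line 2: chrysanthemum (4), sits (1), against (2), trout (1) → 8 (expected 7)
Line 3: carelessly (3), invisible (4) → 7 ✓

The second line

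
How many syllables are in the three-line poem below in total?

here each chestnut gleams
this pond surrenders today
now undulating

17

Line 1: here (1), each (1), chestnut (2), gleams (1) → 5
Line 2: this (1), pond (1), surrenders (3), today (2) → 7
Line 3: now (1), undulating (4) → 5
Total: 5 + 7 + 5 = 17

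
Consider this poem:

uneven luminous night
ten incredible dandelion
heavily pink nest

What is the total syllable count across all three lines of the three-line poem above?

21

Line 1: uneven (3), luminous (3), night (1) → 7
Line 2: ten (1), incredible (4), dandelion (4) → 9
Line 3: heavily (3), pink (1), nest (1) → 5
Total: 7 + 9 + 5 = 21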